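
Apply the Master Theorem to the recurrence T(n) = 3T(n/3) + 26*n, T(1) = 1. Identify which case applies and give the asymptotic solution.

a=3, b=3, f(n)=26*n.
log_3(3) = 1, so n^(log_b(a)) = n.
f(n) = Theta(n), so Case 2 applies.
T(n) = Theta(n log n).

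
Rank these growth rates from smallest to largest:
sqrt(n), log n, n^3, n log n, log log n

Ordered by growth rate: log log n < log n < sqrt(n) < n log n < n^3.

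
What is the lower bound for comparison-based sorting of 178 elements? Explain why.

A comparison-based sorting algorithm corresponds to a decision tree. With 178! possible permutations, the tree has 178! leaves. The height is at least log_2(178!) = Omega(n log n) by Stirling's approximation.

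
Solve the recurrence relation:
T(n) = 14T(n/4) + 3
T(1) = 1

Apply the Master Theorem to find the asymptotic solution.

a=14, b=4, f(n)=3. log_4(14) = 1.904. Case 1 of Master Theorem: T(n) = O(n^1.904).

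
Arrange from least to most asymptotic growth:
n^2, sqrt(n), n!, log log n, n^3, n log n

Ordered by growth rate: log log n < sqrt(n) < n log n < n^2 < n^3 < n!.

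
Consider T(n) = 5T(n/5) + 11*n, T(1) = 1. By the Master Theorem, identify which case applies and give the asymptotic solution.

a=5, b=5, f(n)=11*n.
log_5(5) = 1, so n^(log_b(a)) = n.
f(n) = Theta(n), so Case 2 applies.
T(n) = Theta(n log n).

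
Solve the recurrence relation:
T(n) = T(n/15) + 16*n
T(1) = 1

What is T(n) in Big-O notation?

Geometric series: 16*n*(1 + 1/15 + 1/15^2 + ...) = O(n). T(n) = O(n).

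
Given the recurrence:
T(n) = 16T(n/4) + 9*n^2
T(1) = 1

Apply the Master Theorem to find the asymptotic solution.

a=16, b=4, f(n)=9*n^2. log_4(16) = 2. Case 2: T(n) = O(n^2 log n).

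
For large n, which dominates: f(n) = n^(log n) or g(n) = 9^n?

g(n) = 9^n grows faster: take logs: log(n^(log n)) = (log n)^2, log(9^n) = n log 9; n dominates (log n)^2.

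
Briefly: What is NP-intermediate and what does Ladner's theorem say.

NP-intermediate problems are in NP but neither in P nor NP-complete (assuming P != NP). Ladner's theorem proves such problems exist if P != NP. Graph isomorphism and integer factoring are candidate NP-intermediate problems -- no polynomial algorithm is known, but no NP-completeness proof exists either.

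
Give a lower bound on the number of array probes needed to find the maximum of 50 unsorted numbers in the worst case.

Adversary: any unprobed cell could hold a value larger than everything seen so far. If fewer than 50 cells are probed, the adversary places the max in an unprobed cell. So all 50 cells must be examined; together with 50-1 comparisons this is tight.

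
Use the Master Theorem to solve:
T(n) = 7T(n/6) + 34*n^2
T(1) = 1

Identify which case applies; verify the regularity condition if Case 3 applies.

a=7, b=6, f(n)=34*n^2.
log_6(7) = 1.086 < 2.
f(n) = Omega(n^(1.086+epsilon)) for some epsilon > 0, so Case 3 is the candidate.
Regularity: a*f(n/b) = 7*34*(n/6)^2 = (7/36)*34*n^2 <= c*f(n) with c = 7/36 < 1. Satisfied.
Case 3: T(n) = Theta(n^2).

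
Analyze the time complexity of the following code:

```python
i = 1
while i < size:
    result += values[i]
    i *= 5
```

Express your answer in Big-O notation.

Time complexity: O(log n).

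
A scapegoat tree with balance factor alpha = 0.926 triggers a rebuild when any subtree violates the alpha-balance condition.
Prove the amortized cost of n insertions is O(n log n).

Define potential Phi = c * sum of |size(left(v)) - size(right(v))| over all nodes. An insertion at depth d costs O(d) = O(log n) and increases Phi by O(log n). When a rebuild of subtree of size s occurs, it costs O(s) but reduces Phi by Omega(s). With alpha = 0.926, between rebuilds Omega(s) insertions must occur. Amortized cost per insertion: O(log n).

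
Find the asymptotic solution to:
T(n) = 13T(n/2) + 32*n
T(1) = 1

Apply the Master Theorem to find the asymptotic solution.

a=13, b=2, f(n)=32*n. log_2(13) = 3.7. Case 1 of Master Theorem: T(n) = O(n^3.7).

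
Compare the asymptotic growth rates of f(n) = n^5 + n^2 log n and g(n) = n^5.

f(n) = n^5 + n^2 log n and g(n) = n^5 are Theta of each other: the lower-order n^2 log n term is o(n^5); both are Theta(n^5).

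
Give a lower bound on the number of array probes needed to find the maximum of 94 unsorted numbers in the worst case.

Adversary: any unprobed cell could hold a value larger than everything seen so far. If fewer than 94 cells are probed, the adversary places the max in an unprobed cell. So all 94 cells must be examined; together with 94-1 comparisons this is tight.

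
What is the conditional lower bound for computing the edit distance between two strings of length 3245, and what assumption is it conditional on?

Under SETH (the Strong Exponential Time Hypothesis), edit distance on length-3245 strings cannot be computed in O(n^(2-epsilon)) time for any epsilon > 0 (Backurs-Indyk). The reduction is from CNF-SAT via the orthogonal vectors problem.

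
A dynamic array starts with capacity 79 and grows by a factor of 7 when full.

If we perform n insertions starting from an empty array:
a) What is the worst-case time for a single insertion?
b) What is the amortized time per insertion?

(a) Worst-case single insertion: O(n) -- when the array is full at capacity c, the resize copies all c elements, and c can be Theta(n).
(b) Resizes happen at sizes 79, 553, 3871, ... Total copy cost for n insertions: 79 + 553 + ... = O(n) (geometric series with ratio 1/7). Amortized cost per insertion: O(n)/n = O(1).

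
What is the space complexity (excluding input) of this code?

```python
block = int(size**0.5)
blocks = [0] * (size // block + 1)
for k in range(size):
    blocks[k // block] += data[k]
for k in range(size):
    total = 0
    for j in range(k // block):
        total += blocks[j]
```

Space complexity: O(sqrt(n)).
Storage scales with sqrt(n).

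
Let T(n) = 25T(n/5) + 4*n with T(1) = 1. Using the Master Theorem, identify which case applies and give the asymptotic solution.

a=25, b=5, f(n)=4*n.
log_5(25) = 2 > 1.
Since f(n) = O(n^1) is polynomially smaller than n^2, Case 1 applies.
T(n) = Theta(n^2).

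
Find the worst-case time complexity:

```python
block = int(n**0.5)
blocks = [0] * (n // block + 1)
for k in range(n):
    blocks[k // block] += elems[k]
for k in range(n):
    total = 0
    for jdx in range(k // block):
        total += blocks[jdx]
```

Time complexity: O(n * sqrt(n)).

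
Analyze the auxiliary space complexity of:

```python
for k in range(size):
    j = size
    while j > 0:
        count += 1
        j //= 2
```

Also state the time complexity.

Space complexity: O(1).
Only a constant amount of auxiliary storage is used; nothing grows with n.
Time complexity: O(n log n).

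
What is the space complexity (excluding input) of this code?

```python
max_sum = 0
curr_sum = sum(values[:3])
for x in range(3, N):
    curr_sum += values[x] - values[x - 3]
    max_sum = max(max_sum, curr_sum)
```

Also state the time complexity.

Space complexity: O(1).
Only a constant amount of auxiliary storage is used; nothing grows with n.
Time complexity: O(n).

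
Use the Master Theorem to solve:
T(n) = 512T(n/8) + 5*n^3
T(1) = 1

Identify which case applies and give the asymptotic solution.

a=512, b=8, f(n)=5*n^3.
log_8(512) = 3, so n^(log_b(a)) = n^3.
f(n) = Theta(n^3), so Case 2 applies.
T(n) = Theta(n^3 log n).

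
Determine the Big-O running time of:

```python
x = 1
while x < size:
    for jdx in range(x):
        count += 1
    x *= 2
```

Time complexity: O(n).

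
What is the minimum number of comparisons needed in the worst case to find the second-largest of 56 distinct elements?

Lower bound: finding the max needs 56-1 comparisons. By the adversary weight-doubling argument, the max must personally win >= ceil(log_2(56)) = 6 comparisons; the 2nd-largest is among those 6 losers, needing 6-1 more comparisons. Total >= 56-1 + 6-1 = 60. A balanced knockout tournament achieves this.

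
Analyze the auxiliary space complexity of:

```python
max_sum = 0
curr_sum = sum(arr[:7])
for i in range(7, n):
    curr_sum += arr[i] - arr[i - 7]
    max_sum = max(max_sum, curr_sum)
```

Space complexity: O(1).
Only a constant amount of auxiliary storage is used; nothing grows with n.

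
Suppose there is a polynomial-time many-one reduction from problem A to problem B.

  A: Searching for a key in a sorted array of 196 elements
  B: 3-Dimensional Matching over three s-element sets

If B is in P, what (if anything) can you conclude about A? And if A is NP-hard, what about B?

A poly-time reduction A <=_p B means any A-instance can be transformed to a B-instance in poly time.
If B is in P: compose the reduction with B's poly-time algorithm to solve A in poly time, so A is in P.
If A is NP-hard: every NP problem reduces to A, which reduces to B; composing reductions, every NP problem reduces to B, so B is NP-hard.
(Here in fact A is P and B is NP-complete.)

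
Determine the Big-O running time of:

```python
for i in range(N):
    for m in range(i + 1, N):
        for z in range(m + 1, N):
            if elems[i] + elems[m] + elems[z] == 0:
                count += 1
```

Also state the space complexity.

Time complexity: O(n^3).
Space complexity: O(1).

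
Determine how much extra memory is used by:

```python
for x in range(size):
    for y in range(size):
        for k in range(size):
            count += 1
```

Space complexity: O(1).
Only a constant amount of auxiliary storage is used; nothing grows with n.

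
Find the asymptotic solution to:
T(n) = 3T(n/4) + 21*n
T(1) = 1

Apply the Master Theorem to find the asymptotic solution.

a=3, b=4, f(n)=21*n. log_4(3) = 0.7925 < 1. Case 3: T(n) = O(n).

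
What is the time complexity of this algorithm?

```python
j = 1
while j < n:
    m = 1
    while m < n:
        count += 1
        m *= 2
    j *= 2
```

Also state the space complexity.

Time complexity: O(log^2 n).
Space complexity: O(1).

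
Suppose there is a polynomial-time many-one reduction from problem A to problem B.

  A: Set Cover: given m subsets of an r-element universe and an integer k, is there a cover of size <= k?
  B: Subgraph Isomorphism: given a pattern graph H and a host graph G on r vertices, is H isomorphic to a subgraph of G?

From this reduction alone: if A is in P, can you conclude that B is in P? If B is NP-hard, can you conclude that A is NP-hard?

A poly-time reduction A <=_p B transfers tractability DOWN (B easy => A easy) and hardness UP (A hard => B hard), not the reverse.
From A in P, the reduction alone does NOT give B in P: any problem in P trivially reduces to SAT, yet SAT is not known to be in P.
From B NP-hard, the reduction alone does NOT give A NP-hard: again, easy problems reduce to hard ones.
(Here in fact A is NP-complete and B is NP-complete.)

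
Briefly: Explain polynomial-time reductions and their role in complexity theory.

A poly-time reduction from A to B transforms any instance of A into an instance of B in polynomial time. If A reduces to B and B is in P, then A is in P. If A is NP-hard and A reduces to B, then B is NP-hard. Reductions transfer hardness upward and tractability downward.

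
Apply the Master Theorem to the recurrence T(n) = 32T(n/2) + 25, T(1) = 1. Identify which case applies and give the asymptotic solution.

a=32, b=2, f(n)=25.
log_2(32) = 5 > 0.
Since f(n) = O(n^0) is polynomially smaller than n^5, Case 1 applies.
T(n) = Theta(n^5).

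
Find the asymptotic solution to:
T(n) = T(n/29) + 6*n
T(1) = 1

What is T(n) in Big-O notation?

Geometric series: 6*n*(1 + 1/29 + 1/29^2 + ...) = O(n). T(n) = O(n).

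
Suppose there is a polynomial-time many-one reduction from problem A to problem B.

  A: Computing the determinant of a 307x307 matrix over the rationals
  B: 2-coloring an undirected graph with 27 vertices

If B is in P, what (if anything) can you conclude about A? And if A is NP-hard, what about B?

A poly-time reduction A <=_p B means any A-instance can be transformed to a B-instance in poly time.
If B is in P: compose the reduction with B's poly-time algorithm to solve A in poly time, so A is in P.
If A is NP-hard: every NP problem reduces to A, which reduces to B; composing reductions, every NP problem reduces to B, so B is NP-hard.
(Here in fact A is P and B is P.)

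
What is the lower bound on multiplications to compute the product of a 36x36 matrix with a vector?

A 36x36 matrix-vector product has 36 inner products of length 36. Output depends on all 36^2 = 1296 matrix entries. At least 1296 multiplications needed.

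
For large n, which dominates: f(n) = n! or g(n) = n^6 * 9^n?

f(n) = n! grows faster: by Stirling n! ~ (n/e)^n sqrt(2*pi*n); (n/e)^n eventually dominates n^6 * 9^n.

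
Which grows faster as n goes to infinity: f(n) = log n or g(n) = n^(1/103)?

g(n) = n^(1/103) grows faster: any positive power of n dominates log n.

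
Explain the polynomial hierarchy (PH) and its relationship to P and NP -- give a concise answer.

The polynomial hierarchy is a tower of complexity classes: Sigma_0^P = Pi_0^P = P, Sigma_1^P = NP, Pi_1^P = co-NP, and Sigma_{k+1}^P = NP^{Sigma_k^P}. PH is contained in PSPACE. If any level collapses (Sigma_k = Pi_k), the entire hierarchy collapses to that level.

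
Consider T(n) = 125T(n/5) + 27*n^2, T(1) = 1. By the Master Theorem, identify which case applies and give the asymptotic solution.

a=125, b=5, f(n)=27*n^2.
log_5(125) = 3 > 2.
Since f(n) = O(n^2) is polynomially smaller than n^3, Case 1 applies.
T(n) = Theta(n^3).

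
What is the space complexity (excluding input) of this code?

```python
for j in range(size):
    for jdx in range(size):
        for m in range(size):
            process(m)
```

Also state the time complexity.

Space complexity: O(1).
Only a constant amount of auxiliary storage is used; nothing grows with n.
Time complexity: O(n^3).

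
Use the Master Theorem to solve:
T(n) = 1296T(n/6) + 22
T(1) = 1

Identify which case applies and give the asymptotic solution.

a=1296, b=6, f(n)=22.
log_6(1296) = 4 > 0.
Since f(n) = O(n^0) is polynomially smaller than n^4, Case 1 applies.
T(n) = Theta(n^4).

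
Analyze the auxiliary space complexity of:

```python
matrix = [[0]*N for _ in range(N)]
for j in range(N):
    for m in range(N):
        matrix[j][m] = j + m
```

Space complexity: O(n^2).
A 2D structure of size n x n is allocated.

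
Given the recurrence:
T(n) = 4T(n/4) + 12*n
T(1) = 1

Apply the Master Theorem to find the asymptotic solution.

a=4, b=4, f(n)=12*n. log_4(4) = 1. Case 2: T(n) = O(n log n).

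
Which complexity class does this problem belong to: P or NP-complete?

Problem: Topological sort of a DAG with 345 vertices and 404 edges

This problem is in P: DFS-based topological sort runs in O(V+E).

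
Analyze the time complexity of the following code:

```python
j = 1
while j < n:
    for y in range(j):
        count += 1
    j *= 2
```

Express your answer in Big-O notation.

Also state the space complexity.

Time complexity: O(n).
Space complexity: O(1).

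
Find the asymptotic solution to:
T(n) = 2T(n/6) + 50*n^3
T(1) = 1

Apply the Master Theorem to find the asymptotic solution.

a=2, b=6, f(n)=50*n^3. log_6(2) = 0.3869 < 3. Case 3: T(n) = O(n^3).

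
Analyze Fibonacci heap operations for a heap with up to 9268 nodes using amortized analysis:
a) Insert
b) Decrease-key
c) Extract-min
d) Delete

Fibonacci heaps use lazy consolidation. Potential function Phi = t + 2m (t = number of trees, m = marked nodes).
- Insert: O(1) actual, Delta Phi = +1 (one new tree) => O(1) amortized.
- Decrease-key: with c cascading cuts, actual cost is O(c); Delta Phi <= c - 2(c-1) + 2 = 4 - c (c new trees; >= c-1 marks cleared; <= 1 new mark). Amortized O(c) + (4 - c) = O(1).
- Extract-min: O(D(n) + t) actual; consolidation drops t to <= D(n)+1, so Delta Phi pays for the t term. D(n) = O(log n) for n = 9268 => O(log n) amortized.
- Delete: decrease-key to -inf then extract-min = O(log n).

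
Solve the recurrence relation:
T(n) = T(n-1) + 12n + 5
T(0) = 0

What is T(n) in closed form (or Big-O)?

Dominant term in sum is 12*sum(i, i=1..n) = 12*n*(n+1)/2 = O(n^2).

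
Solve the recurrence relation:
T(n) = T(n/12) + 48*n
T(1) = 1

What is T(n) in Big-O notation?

Geometric series: 48*n*(1 + 1/12 + 1/12^2 + ...) = O(n). T(n) = O(n).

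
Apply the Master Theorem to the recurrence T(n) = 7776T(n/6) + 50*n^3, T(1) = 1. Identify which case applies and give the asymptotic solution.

a=7776, b=6, f(n)=50*n^3.
log_6(7776) = 5 > 3.
Since f(n) = O(n^3) is polynomially smaller than n^5, Case 1 applies.
T(n) = Theta(n^5).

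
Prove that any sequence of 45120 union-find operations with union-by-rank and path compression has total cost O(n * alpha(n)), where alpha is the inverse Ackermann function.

Using Tarjan's analysis with rank-based potential function. Union-by-rank keeps tree height O(log n). Path compression flattens paths during find. For n = 45120 operations, total cost is O(n * alpha(n)), effectively O(n) since alpha grows incredibly slowly.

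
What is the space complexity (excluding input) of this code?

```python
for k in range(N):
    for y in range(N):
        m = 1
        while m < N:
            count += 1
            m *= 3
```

Space complexity: O(1).
Only a constant amount of auxiliary storage is used; nothing grows with n.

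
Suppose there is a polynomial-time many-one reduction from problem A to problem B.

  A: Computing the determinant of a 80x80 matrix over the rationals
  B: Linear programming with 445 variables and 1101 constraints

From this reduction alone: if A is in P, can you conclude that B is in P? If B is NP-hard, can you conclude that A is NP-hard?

A poly-time reduction A <=_p B transfers tractability DOWN (B easy => A easy) and hardness UP (A hard => B hard), not the reverse.
From A in P, the reduction alone does NOT give B in P: any problem in P trivially reduces to SAT, yet SAT is not known to be in P.
From B NP-hard, the reduction alone does NOT give A NP-hard: again, easy problems reduce to hard ones.
(Here in fact A is P and B is P.)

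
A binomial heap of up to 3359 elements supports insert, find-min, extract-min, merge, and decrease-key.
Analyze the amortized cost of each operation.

A binomial heap with n <= 3359 elements has at most floor(log_2 3359) + 1 = 12 trees. Using potential Phi = number of trees: Insert adds one tree, but cascading merges reduce count -- amortized O(1). Find-min reads the cached minimum pointer: O(1). Extract-min creates O(log n) new trees: O(log n). Merge combines tree lists: O(log n). Decrease-key sifts the element up its tree of height <= log n: O(log n).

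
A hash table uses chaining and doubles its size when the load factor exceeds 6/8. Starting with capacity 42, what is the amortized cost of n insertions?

Rehashing occurs when load exceeds 6/8. Total rehash cost is geometric series summing to O(n). Each insertion itself is O(1). Amortized: O(1).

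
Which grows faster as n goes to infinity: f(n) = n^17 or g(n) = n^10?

f(n) = n^17 grows faster: n^17/n^10 = n^7 -> infinity.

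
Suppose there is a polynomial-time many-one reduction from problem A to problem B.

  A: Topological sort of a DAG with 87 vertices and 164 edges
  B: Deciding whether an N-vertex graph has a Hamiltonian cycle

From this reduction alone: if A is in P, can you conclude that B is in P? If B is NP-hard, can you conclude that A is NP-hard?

A poly-time reduction A <=_p B transfers tractability DOWN (B easy => A easy) and hardness UP (A hard => B hard), not the reverse.
From A in P, the reduction alone does NOT give B in P: any problem in P trivially reduces to SAT, yet SAT is not known to be in P.
From B NP-hard, the reduction alone does NOT give A NP-hard: again, easy problems reduce to hard ones.
(Here in fact A is P and B is NP-complete.)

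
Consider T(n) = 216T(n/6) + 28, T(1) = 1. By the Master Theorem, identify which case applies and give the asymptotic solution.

a=216, b=6, f(n)=28.
log_6(216) = 3 > 0.
Since f(n) = O(n^0) is polynomially smaller than n^3, Case 1 applies.
T(n) = Theta(n^3).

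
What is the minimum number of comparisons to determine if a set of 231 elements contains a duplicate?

Determining if 231 elements are all distinct requires Omega(n log n) comparisons in the comparison model. This follows from the element distinctness lower bound.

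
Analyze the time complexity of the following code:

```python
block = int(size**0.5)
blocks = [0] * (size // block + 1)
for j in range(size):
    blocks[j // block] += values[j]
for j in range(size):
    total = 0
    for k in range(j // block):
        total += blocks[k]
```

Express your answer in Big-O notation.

Time complexity: O(n * sqrt(n)).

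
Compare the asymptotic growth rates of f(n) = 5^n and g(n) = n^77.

f(n) = 5^n grows faster: any exponential with base > 1 dominates every polynomial.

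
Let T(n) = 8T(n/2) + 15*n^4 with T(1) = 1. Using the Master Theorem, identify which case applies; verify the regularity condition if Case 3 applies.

a=8, b=2, f(n)=15*n^4.
log_2(8) = 3 < 4.
f(n) = Omega(n^(3+epsilon)) for some epsilon > 0, so Case 3 is the candidate.
Regularity: a*f(n/b) = 8*15*(n/2)^4 = (8/16)*15*n^4 <= c*f(n) with c = 8/16 < 1. Satisfied.
Case 3: T(n) = Theta(n^4).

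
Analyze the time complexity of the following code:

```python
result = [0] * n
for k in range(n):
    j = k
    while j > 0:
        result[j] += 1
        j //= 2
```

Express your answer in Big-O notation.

Time complexity: O(n log n).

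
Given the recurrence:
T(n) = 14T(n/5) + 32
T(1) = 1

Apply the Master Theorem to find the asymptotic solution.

a=14, b=5, f(n)=32. log_5(14) = 1.64. Case 1 of Master Theorem: T(n) = O(n^1.64).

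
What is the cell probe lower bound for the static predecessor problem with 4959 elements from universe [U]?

The Patrascu-Thorup lower bound shows any data structure on n = 4959 elements using O(n * polylog(n)) space requires Omega(log log U) query time. van Emde Boas trees achieve O(log log U) with O(U) space.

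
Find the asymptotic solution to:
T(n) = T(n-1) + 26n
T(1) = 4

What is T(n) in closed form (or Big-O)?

Unrolling: T(n) = 4 + 26*(2 + 3 + ... + n) = 4 + 26*(n(n+1)/2 - 1) = O(n^2).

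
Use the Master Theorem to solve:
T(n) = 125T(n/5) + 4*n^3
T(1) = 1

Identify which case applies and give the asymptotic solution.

a=125, b=5, f(n)=4*n^3.
log_5(125) = 3, so n^(log_b(a)) = n^3.
f(n) = Theta(n^3), so Case 2 applies.
T(n) = Theta(n^3 log n).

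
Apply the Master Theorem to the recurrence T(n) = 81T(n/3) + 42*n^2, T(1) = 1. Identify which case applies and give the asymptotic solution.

a=81, b=3, f(n)=42*n^2.
log_3(81) = 4 > 2.
Since f(n) = O(n^2) is polynomially smaller than n^4, Case 1 applies.
T(n) = Theta(n^4).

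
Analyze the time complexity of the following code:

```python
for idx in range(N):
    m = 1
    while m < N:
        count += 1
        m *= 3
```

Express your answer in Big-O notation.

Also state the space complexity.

Time complexity: O(n log n).
Space complexity: O(1).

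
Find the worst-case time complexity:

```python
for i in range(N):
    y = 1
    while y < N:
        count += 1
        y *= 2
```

Time complexity: O(n log n).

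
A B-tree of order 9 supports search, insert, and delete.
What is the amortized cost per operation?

B-tree of order 9 has height O(log_9 n). Each operation traverses the tree height. Splits during insert and merges during delete are O(1) each and occur at most once per level. Total cost per operation: O(log_9 n).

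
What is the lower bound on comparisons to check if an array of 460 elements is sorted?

To verify 460 elements are sorted, we must compare each consecutive pair. Skipping any pair allows an adversary to swap them. Therefore 459 comparisons are necessary and sufficient.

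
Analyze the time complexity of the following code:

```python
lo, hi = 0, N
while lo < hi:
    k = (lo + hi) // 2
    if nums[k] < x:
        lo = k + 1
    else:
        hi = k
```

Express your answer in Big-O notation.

Time complexity: O(log n).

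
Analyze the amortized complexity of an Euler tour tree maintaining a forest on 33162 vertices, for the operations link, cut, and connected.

An Euler tour tree stores each tree's Euler tour as a balanced BST keyed by tour position. On 33162 vertices: link concatenates two tours via O(1) splits/joins of size <= 2*33162 (O(log n)); cut splits the tour at the two occurrences of the edge (O(log n)); connected compares BST roots (O(log n) to find the root). All O(log n) amortized.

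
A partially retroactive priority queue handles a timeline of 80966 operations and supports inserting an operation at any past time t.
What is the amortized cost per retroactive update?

Partially retroactive priority queues (Demaine-Iacono-Langerman) allow updates at past times with queries only at the present. With a balanced BST over the m = 80966 timeline events tracking bridges, each retroactive insert or delete is O(log m) amortized.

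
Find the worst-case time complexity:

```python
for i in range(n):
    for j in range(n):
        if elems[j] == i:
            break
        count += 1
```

Time complexity: O(n^2).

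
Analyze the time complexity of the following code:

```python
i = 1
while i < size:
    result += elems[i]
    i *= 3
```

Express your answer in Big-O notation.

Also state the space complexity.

Time complexity: O(log n).
Space complexity: O(1).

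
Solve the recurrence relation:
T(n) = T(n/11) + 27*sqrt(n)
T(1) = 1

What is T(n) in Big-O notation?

Each level contributes sqrt(n/11^k). Geometric series with ratio 1/sqrt(11) < 1 sums to O(sqrt(n)).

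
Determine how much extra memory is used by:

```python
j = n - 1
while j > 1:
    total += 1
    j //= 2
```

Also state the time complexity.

Space complexity: O(1).
Only a constant amount of auxiliary storage is used; nothing grows with n.
Time complexity: O(log n).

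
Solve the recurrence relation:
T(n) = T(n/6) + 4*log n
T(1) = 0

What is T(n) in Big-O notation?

Each of the log_6(n) levels adds O(log n). T(n) = O(log^2 n).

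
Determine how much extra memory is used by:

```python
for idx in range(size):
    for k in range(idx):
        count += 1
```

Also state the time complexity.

Space complexity: O(1).
Only a constant amount of auxiliary storage is used; nothing grows with n.
Time complexity: O(n^2).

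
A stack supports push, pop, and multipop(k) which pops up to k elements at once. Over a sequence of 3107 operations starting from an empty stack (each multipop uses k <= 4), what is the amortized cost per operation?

Each element is pushed exactly once and popped at most once (whether by pop or as part of a multipop). So the total number of individual pops over the whole sequence is at most the number of pushes, which is at most 3107. Total work <= 2 * 3107, hence O(1) amortized per operation.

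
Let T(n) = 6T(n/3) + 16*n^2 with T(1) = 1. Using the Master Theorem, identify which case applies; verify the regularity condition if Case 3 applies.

a=6, b=3, f(n)=16*n^2.
log_3(6) = 1.631 < 2.
f(n) = Omega(n^(1.631+epsilon)) for some epsilon > 0, so Case 3 is the candidate.
Regularity: a*f(n/b) = 6*16*(n/3)^2 = (6/9)*16*n^2 <= c*f(n) with c = 6/9 < 1. Satisfied.
Case 3: T(n) = Theta(n^2).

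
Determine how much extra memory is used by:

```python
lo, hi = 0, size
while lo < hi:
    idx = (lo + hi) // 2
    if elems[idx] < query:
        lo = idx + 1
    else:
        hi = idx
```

Space complexity: O(1).
Only a constant amount of auxiliary storage is used; nothing grows with n.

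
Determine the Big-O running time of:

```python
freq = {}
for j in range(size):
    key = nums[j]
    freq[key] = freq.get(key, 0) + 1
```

Time complexity: O(n).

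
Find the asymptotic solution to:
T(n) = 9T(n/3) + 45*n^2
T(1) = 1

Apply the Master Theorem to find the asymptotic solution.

a=9, b=3, f(n)=45*n^2. log_3(9) = 2. Case 2: T(n) = O(n^2 log n).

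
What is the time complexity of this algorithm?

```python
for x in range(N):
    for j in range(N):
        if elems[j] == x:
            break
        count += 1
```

Time complexity: O(n^2).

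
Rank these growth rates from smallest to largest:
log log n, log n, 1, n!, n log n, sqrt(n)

Ordered by growth rate: 1 < log log n < log n < sqrt(n) < n log n < n!.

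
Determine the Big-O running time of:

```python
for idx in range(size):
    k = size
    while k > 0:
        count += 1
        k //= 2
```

Time complexity: O(n log n).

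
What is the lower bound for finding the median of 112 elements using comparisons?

To find the median of 112 elements, every element must be compared at least once, so the lower bound is Omega(n). The BFPRT algorithm achieves O(n), making this tight.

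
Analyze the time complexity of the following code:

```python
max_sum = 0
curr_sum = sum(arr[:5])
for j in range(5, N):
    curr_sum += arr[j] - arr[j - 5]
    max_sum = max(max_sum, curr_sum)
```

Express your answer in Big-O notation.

Time complexity: O(n).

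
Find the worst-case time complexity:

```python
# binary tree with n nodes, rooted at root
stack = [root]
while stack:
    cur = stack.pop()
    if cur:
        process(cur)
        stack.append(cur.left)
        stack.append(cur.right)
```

Time complexity: O(n).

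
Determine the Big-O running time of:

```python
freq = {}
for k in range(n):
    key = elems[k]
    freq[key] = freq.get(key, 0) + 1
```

Time complexity: O(n).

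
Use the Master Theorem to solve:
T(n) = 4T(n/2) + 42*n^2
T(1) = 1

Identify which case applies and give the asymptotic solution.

a=4, b=2, f(n)=42*n^2.
log_2(4) = 2, so n^(log_b(a)) = n^2.
f(n) = Theta(n^2), so Case 2 applies.
T(n) = Theta(n^2 log n).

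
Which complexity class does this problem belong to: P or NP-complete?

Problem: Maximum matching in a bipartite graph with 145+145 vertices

This problem is in P: Hopcroft-Karp runs in O(E sqrt(V)).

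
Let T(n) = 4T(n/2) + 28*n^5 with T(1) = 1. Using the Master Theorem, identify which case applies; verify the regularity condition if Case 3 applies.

a=4, b=2, f(n)=28*n^5.
log_2(4) = 2 < 5.
f(n) = Omega(n^(2+epsilon)) for some epsilon > 0, so Case 3 is the candidate.
Regularity: a*f(n/b) = 4*28*(n/2)^5 = (4/32)*28*n^5 <= c*f(n) with c = 4/32 < 1. Satisfied.
Case 3: T(n) = Theta(n^5).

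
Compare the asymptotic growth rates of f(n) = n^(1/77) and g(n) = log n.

f(n) = n^(1/77) grows faster: any positive power of n dominates log n.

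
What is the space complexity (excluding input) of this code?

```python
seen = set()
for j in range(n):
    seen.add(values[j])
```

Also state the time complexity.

Space complexity: O(n).
Auxiliary storage grows linearly with the input size n in the worst case.
Time complexity: O(n).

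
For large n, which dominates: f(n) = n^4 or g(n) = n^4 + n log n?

f(n) = n^4 and g(n) = n^4 + n log n are Theta of each other: the lower-order n log n term is o(n^4); both are Theta(n^4).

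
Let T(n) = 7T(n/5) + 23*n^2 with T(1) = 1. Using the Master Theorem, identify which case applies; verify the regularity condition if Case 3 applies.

a=7, b=5, f(n)=23*n^2.
log_5(7) = 1.209 < 2.
f(n) = Omega(n^(1.209+epsilon)) for some epsilon > 0, so Case 3 is the candidate.
Regularity: a*f(n/b) = 7*23*(n/5)^2 = (7/25)*23*n^2 <= c*f(n) with c = 7/25 < 1. Satisfied.
Case 3: T(n) = Theta(n^2).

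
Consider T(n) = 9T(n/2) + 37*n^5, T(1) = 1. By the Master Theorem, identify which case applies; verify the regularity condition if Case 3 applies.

a=9, b=2, f(n)=37*n^5.
log_2(9) = 3.17 < 5.
f(n) = Omega(n^(3.17+epsilon)) for some epsilon > 0, so Case 3 is the candidate.
Regularity: a*f(n/b) = 9*37*(n/2)^5 = (9/32)*37*n^5 <= c*f(n) with c = 9/32 < 1. Satisfied.
Case 3: T(n) = Theta(n^5).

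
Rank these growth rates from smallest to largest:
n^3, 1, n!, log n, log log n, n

Ordered by growth rate: 1 < log log n < log n < n < n^3 < n!.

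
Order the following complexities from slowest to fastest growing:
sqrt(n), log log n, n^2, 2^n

Ordered by growth rate: log log n < sqrt(n) < n^2 < 2^n.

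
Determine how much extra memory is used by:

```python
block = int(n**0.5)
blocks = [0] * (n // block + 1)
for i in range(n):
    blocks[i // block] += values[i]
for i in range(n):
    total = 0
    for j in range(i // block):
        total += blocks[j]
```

Space complexity: O(sqrt(n)).
Storage scales with sqrt(n).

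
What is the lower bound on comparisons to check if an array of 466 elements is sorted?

To verify 466 elements are sorted, we must compare each consecutive pair. Skipping any pair allows an adversary to swap them. Therefore 465 comparisons are necessary and sufficient.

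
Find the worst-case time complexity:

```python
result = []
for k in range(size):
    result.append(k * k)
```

Time complexity: O(n).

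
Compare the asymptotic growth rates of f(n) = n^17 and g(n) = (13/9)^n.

g(n) = (13/9)^n grows faster: (13/9)^n is exponential with base 13/9 > 1, dominating every polynomial.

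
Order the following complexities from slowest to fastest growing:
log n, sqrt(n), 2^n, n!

Ordered by growth rate: log n < sqrt(n) < 2^n < n!.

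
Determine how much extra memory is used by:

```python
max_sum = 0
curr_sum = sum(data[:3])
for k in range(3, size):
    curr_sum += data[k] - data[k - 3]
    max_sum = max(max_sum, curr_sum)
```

Space complexity: O(1).
Only a constant amount of auxiliary storage is used; nothing grows with n.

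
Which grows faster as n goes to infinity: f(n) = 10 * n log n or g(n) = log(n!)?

f(n) = 10 * n log n and g(n) = log(n!) are Theta of each other: Stirling: log(n!) = n log n - n + O(log n) = Theta(n log n); the constant 10 doesn't change the Theta class.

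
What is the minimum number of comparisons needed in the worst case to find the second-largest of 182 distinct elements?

Lower bound: finding the max needs 182-1 comparisons. By the adversary weight-doubling argument, the max must personally win >= ceil(log_2(182)) = 8 comparisons; the 2nd-largest is among those 8 losers, needing 8-1 more comparisons. Total >= 182-1 + 8-1 = 188. A balanced knockout tournament achieves this.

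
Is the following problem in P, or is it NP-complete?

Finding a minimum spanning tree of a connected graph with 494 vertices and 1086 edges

This problem is in P: Kruskal's / Prim's algorithms run in polynomial time.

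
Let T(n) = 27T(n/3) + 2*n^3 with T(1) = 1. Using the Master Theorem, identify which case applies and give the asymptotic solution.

a=27, b=3, f(n)=2*n^3.
log_3(27) = 3, so n^(log_b(a)) = n^3.
f(n) = Theta(n^3), so Case 2 applies.
T(n) = Theta(n^3 log n).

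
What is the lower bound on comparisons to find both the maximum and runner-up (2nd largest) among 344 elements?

Lower bound: finding the max needs 344-1 comparisons. By an adversary weight-doubling argument, the maximum element must personally win at least ceil(log_2(344)) = 9 comparisons in any correct algorithm. The 2nd largest is among those 9 direct losers, and distinguishing it requires 9-1 more comparisons. Total >= 344-1 + 9-1 = 351. A balanced tournament achieves this bound exactly.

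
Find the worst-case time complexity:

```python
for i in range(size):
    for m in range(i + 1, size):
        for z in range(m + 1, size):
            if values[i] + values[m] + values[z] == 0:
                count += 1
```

Time complexity: O(n^3).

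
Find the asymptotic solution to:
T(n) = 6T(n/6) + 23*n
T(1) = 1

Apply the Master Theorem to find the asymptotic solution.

a=6, b=6, f(n)=23*n. log_6(6) = 1. Case 2: T(n) = O(n log n).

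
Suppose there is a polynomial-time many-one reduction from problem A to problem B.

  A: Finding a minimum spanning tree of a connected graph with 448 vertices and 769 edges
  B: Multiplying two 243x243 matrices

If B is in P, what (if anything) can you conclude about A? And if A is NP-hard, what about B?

A poly-time reduction A <=_p B means any A-instance can be transformed to a B-instance in poly time.
If B is in P: compose the reduction with B's poly-time algorithm to solve A in poly time, so A is in P.
If A is NP-hard: every NP problem reduces to A, which reduces to B; composing reductions, every NP problem reduces to B, so B is NP-hard.
(Here in fact A is P and B is P.)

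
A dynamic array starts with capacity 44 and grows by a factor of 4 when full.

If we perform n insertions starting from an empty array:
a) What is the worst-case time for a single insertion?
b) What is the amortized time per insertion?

(a) Worst-case single insertion: O(n) -- when the array is full at capacity c, the resize copies all c elements, and c can be Theta(n).
(b) Resizes happen at sizes 44, 176, 704, ... Total copy cost for n insertions: 44 + 176 + ... = O(n) (geometric series with ratio 1/4). Amortized cost per insertion: O(n)/n = O(1).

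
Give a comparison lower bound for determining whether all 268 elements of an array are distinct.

In the algebraic decision-tree model, the YES region for element distinctness on 268 elements has 268! connected components (one per ordering). Ben-Or's theorem then gives a lower bound of Omega(log(n!)) = Omega(n log n).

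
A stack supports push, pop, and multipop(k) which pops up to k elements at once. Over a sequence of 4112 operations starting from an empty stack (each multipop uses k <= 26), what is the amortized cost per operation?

Each element is pushed exactly once and popped at most once (whether by pop or as part of a multipop). So the total number of individual pops over the whole sequence is at most the number of pushes, which is at most 4112. Total work <= 2 * 4112, hence O(1) amortized per operation.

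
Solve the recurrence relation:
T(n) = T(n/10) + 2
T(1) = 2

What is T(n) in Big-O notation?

Each step divides n by 10 and adds 2. After log_10(n) steps, T(n) = O(log n).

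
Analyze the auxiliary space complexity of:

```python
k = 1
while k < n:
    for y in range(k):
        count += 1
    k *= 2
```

Space complexity: O(1).
Only a constant amount of auxiliary storage is used; nothing grows with n.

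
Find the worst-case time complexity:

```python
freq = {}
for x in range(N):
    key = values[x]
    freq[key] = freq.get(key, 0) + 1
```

Time complexity: O(n).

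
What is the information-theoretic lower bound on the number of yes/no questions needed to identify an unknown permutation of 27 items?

There are 27! = 10888869450418352160768000000 permutations. Each yes/no question gives at most 1 bit, so at least ceil(log_2(10888869450418352160768000000)) = 94 questions are needed.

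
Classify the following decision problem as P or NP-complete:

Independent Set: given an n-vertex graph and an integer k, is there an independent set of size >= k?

This problem is NP-complete: complement of Clique (with k part of the input).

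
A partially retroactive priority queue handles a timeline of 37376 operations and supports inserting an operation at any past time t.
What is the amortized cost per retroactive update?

Partially retroactive priority queues (Demaine-Iacono-Langerman) allow updates at past times with queries only at the present. With a balanced BST over the m = 37376 timeline events tracking bridges, each retroactive insert or delete is O(log m) amortized.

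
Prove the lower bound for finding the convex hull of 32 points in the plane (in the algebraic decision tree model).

Reduction from sorting: given 32 numbers x_1,...,x_{32}, map x_i to the point (x_i, x_i^2) on the parabola y = x^2. All points are on the convex hull, and walking the hull gives them in sorted x-order. Since sorting requires Omega(n log n), so does planar convex hull.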